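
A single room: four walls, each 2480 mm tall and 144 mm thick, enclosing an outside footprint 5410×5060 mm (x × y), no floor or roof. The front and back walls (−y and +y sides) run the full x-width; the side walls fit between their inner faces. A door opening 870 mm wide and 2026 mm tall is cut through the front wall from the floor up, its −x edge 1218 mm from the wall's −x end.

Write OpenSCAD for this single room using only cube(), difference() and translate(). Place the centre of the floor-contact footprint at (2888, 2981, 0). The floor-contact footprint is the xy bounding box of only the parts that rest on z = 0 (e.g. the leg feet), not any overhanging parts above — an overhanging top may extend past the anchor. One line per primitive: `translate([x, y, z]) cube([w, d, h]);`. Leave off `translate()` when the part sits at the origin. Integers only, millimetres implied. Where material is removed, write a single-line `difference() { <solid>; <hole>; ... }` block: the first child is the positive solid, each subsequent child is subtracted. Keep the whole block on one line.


difference() { translate([183, 451, 0]) cube([5410, 144, 2480]); translate([1401, 451, 0]) cube([870, 144, 2026]); }
translate([183, 5367, 0]) cube([5410, 144, 2480]);
translate([183, 595, 0]) cube([144, 4772, 2480]);
translate([5449, 595, 0]) cube([144, 4772, 2480]);


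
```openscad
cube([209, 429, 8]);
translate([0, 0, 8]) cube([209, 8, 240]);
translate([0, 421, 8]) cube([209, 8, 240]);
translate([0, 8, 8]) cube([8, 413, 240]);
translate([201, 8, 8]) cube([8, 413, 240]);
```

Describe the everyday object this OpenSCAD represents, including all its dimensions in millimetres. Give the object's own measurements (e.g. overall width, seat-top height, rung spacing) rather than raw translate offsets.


An open-topped rectangular box: outside dimensions 209×429×248 mm, with a uniform wall and base thickness of 8 mm. The base is a full 209×429 slab on the floor; four walls sit on top of the base. The front and back walls (the −y and +y sides) span the full width; the two side walls fit between them.


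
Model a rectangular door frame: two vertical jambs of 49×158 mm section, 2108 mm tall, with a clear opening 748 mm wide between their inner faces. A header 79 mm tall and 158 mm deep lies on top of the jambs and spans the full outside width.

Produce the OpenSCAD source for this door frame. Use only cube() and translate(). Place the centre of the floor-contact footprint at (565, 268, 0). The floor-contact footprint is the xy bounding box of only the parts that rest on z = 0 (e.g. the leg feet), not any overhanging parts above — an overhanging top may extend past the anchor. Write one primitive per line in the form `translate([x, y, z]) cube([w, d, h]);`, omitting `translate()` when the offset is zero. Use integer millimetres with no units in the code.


translate([142, 189, 0]) cube([49, 158, 2108]);
translate([939, 189, 0]) cube([49, 158, 2108]);
translate([142, 189, 2108]) cube([846, 158, 79]);


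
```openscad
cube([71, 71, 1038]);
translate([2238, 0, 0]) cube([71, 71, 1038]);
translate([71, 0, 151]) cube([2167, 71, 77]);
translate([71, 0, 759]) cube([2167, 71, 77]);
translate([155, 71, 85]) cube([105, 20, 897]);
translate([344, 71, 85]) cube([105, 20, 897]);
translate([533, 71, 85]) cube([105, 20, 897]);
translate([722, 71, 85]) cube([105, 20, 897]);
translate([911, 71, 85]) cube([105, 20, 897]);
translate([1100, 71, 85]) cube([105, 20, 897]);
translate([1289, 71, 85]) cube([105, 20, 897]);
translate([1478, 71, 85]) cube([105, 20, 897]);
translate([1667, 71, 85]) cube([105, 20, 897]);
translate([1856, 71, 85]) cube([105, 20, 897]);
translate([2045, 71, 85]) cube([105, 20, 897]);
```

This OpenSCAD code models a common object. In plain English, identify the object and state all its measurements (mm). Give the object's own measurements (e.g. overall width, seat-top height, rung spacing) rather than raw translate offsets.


A fence section. Two 71×71 mm posts, 1038 mm tall, stand on the floor with a clear span of 2167 mm between their inner faces. Two horizontal rails of 71×77 mm section span the gap between the posts with their undersides at z = 151 mm and z = 759 mm, flush with the posts' −y face. 11 pickets, each 105 mm wide, 20 mm thick and 897 mm tall, are fixed to the +y face of the rails with their bottoms at z = 85 mm, spaced across the span with a 84 mm gap after the −x post and between neighbouring pickets, with 88 mm left before the +x post.


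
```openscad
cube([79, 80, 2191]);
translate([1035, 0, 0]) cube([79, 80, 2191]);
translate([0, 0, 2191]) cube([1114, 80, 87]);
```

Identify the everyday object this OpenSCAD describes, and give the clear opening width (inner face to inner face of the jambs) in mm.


A door frame. The clear opening width is 956 mm.

Two 2191 mm tall posts with a header on top — a door frame. The left jamb is 79 mm wide at x = 0; the right jamb starts at x = 1035. The clear opening is 1035 − 79 = 956 mm.


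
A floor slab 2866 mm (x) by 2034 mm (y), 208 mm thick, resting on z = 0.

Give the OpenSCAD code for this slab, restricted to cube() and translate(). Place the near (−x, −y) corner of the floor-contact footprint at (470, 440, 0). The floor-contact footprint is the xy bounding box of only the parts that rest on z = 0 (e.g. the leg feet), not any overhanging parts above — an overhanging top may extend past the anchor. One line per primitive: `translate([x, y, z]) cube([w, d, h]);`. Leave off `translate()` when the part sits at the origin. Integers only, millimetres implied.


translate([470, 440, 0]) cube([2866, 2034, 208]);


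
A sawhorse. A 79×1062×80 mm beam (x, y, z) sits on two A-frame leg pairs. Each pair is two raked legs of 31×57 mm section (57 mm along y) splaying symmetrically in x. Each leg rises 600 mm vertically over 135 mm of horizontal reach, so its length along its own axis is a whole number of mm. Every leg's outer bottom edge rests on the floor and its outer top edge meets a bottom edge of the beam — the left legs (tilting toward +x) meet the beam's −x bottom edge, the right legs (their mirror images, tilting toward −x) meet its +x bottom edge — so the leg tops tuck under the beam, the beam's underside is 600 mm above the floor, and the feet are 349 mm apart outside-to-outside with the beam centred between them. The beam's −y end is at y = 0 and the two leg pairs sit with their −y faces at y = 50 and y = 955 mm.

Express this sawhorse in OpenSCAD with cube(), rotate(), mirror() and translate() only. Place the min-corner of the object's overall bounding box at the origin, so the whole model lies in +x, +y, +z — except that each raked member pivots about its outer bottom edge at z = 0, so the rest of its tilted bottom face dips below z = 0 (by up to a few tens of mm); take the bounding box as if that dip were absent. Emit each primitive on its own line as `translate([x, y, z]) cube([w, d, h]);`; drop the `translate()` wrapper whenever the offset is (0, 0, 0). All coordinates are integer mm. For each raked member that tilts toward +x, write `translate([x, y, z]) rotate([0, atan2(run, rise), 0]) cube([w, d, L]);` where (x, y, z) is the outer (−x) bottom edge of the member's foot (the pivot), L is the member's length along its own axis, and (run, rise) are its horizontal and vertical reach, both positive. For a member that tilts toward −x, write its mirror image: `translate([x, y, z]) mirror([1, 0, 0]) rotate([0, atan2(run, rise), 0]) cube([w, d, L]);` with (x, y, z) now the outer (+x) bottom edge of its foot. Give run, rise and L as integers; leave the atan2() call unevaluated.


// leg length = √(135² + 600²) = 615
// right-leg outer foot x = 2·135 + 79 = 349
// beam min-corner = (135, 0, 600)
translate([135, 0, 600]) cube([79, 1062, 80]);
translate([0, 50, 0]) rotate([0, atan2(135, 600), 0]) cube([31, 57, 615]);
translate([349, 50, 0]) mirror([1, 0, 0]) rotate([0, atan2(135, 600), 0]) cube([31, 57, 615]);
translate([0, 955, 0]) rotate([0, atan2(135, 600), 0]) cube([31, 57, 615]);
translate([349, 955, 0]) mirror([1, 0, 0]) rotate([0, atan2(135, 600), 0]) cube([31, 57, 615]);


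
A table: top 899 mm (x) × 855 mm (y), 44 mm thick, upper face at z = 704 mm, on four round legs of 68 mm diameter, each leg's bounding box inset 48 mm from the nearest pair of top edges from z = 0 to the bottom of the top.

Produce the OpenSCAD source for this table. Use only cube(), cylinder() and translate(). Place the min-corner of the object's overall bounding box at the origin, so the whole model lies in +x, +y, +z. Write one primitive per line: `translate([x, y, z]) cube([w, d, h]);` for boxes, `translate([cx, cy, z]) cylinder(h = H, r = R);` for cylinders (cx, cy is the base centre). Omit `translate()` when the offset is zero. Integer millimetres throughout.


translate([0, 0, 660]) cube([899, 855, 44]);
translate([82, 82, 0]) cylinder(h = 660, r = 34);
translate([817, 82, 0]) cylinder(h = 660, r = 34);
translate([82, 773, 0]) cylinder(h = 660, r = 34);
translate([817, 773, 0]) cylinder(h = 660, r = 34);


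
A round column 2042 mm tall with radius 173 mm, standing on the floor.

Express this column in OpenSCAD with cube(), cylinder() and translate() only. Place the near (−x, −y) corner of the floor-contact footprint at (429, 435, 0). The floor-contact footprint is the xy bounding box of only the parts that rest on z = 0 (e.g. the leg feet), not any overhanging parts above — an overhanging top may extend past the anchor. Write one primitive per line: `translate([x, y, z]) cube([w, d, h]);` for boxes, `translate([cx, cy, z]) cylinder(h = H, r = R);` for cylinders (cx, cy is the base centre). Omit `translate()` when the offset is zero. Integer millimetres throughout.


translate([602, 608, 0]) cylinder(h = 2042, r = 173);


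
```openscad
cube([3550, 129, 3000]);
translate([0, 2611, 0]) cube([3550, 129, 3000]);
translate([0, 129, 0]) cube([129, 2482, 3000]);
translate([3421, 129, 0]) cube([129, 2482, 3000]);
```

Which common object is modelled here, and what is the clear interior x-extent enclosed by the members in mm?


A house (or room) frame. The interior width is 3292 mm.

Four 3000 mm walls enclosing a rectangle with no floor or roof — a room or house frame. Outside width is 3550 mm and wall thickness is 129 mm, so the interior width is 3550 − 2 × 129 = 3292 mm.


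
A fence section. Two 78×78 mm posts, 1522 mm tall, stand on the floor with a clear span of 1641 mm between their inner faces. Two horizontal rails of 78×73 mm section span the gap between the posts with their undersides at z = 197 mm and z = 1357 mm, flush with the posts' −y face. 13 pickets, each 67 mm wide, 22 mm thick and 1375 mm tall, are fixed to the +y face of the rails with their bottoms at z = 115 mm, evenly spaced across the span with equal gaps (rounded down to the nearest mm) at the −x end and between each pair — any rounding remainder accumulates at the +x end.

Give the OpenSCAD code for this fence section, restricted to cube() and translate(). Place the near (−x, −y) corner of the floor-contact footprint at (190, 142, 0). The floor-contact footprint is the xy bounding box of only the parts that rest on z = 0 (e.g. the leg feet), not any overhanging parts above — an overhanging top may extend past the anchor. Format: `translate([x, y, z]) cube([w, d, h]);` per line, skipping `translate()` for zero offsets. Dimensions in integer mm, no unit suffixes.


translate([190, 142, 0]) cube([78, 78, 1522]);
translate([1909, 142, 0]) cube([78, 78, 1522]);
translate([268, 142, 197]) cube([1641, 78, 73]);
translate([268, 142, 1357]) cube([1641, 78, 73]);
translate([323, 220, 115]) cube([67, 22, 1375]);
translate([445, 220, 115]) cube([67, 22, 1375]);
translate([567, 220, 115]) cube([67, 22, 1375]);
translate([689, 220, 115]) cube([67, 22, 1375]);
translate([811, 220, 115]) cube([67, 22, 1375]);
translate([933, 220, 115]) cube([67, 22, 1375]);
translate([1055, 220, 115]) cube([67, 22, 1375]);
translate([1177, 220, 115]) cube([67, 22, 1375]);
translate([1299, 220, 115]) cube([67, 22, 1375]);
translate([1421, 220, 115]) cube([67, 22, 1375]);
translate([1543, 220, 115]) cube([67, 22, 1375]);
translate([1665, 220, 115]) cube([67, 22, 1375]);
translate([1787, 220, 115]) cube([67, 22, 1375]);


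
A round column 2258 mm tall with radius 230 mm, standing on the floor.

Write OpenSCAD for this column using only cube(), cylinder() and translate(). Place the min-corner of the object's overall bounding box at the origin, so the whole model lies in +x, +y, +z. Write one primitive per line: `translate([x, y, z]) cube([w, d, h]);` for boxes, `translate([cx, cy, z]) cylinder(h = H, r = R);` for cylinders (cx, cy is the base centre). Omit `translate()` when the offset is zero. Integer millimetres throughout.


translate([230, 230, 0]) cylinder(h = 2258, r = 230);


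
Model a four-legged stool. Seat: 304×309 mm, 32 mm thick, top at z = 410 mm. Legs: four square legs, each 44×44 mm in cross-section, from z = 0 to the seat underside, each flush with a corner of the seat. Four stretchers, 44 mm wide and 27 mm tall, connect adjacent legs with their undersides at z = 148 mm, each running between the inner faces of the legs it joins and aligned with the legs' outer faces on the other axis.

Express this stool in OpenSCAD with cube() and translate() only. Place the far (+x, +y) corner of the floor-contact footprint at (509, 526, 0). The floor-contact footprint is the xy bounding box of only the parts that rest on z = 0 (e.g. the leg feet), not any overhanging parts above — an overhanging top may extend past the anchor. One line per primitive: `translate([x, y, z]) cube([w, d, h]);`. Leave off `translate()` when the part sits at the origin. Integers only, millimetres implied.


translate([205, 217, 378]) cube([304, 309, 32]);
translate([205, 217, 0]) cube([44, 44, 378]);
translate([465, 217, 0]) cube([44, 44, 378]);
translate([205, 482, 0]) cube([44, 44, 378]);
translate([465, 482, 0]) cube([44, 44, 378]);
translate([249, 217, 148]) cube([216, 44, 27]);
translate([249, 482, 148]) cube([216, 44, 27]);
translate([205, 261, 148]) cube([44, 221, 27]);
translate([465, 261, 148]) cube([44, 221, 27]);


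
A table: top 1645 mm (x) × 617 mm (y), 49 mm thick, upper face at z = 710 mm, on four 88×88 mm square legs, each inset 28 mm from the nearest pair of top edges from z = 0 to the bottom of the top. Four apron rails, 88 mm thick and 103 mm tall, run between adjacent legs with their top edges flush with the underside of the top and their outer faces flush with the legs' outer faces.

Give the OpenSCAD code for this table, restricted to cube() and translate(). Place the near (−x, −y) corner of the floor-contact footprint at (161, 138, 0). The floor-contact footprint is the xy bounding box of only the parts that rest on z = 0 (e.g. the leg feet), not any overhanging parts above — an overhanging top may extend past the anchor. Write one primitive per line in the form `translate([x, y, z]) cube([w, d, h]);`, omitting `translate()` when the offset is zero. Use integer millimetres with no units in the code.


translate([133, 110, 661]) cube([1645, 617, 49]);
translate([161, 138, 0]) cube([88, 88, 661]);
translate([1662, 138, 0]) cube([88, 88, 661]);
translate([161, 611, 0]) cube([88, 88, 661]);
translate([1662, 611, 0]) cube([88, 88, 661]);
translate([249, 138, 558]) cube([1413, 88, 103]);
translate([249, 611, 558]) cube([1413, 88, 103]);
translate([161, 226, 558]) cube([88, 385, 103]);
translate([1662, 226, 558]) cube([88, 385, 103]);


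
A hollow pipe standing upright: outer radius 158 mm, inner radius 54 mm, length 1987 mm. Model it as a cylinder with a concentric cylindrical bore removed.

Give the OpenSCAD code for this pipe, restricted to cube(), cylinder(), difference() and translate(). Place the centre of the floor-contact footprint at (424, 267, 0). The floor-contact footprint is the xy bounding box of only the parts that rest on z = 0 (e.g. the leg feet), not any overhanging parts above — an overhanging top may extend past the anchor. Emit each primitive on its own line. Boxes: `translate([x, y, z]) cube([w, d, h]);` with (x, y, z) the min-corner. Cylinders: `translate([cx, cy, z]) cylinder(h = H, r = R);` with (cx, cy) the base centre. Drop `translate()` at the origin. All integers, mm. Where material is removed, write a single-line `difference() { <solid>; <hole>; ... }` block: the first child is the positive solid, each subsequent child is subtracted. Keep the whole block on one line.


difference() { translate([424, 267, 0]) cylinder(h = 1987, r = 158); translate([424, 267, 0]) cylinder(h = 1987, r = 54); }


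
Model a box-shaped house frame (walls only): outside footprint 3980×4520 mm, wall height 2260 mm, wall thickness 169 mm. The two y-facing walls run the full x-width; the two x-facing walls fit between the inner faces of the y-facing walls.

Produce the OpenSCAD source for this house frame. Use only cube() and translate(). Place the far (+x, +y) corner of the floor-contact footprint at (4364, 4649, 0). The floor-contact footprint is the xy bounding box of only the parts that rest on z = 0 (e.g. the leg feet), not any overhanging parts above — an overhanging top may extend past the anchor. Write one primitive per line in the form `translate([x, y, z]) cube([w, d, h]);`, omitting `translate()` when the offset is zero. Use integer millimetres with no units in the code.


translate([384, 129, 0]) cube([3980, 169, 2260]);
translate([384, 4480, 0]) cube([3980, 169, 2260]);
translate([384, 298, 0]) cube([169, 4182, 2260]);
translate([4195, 298, 0]) cube([169, 4182, 2260]);


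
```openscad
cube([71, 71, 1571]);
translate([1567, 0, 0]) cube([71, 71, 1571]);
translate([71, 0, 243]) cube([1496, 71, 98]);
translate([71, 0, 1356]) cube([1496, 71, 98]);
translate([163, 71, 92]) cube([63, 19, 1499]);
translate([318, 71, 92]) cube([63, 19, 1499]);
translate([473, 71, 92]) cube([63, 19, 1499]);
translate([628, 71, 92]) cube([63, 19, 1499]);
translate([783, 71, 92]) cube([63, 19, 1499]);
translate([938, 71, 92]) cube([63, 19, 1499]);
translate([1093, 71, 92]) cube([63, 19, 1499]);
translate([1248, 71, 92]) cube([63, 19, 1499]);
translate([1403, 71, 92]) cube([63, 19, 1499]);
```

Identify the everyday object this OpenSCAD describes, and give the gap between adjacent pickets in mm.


A fence section. The picket gap is 92 mm.

Two posts, two rails, 9 pickets — a fence section. Span 1496 mm holds 9 pickets of 63 mm with 10 equal gaps: ⌊(1496 − 9·63) / 10⌋ = 92 mm.


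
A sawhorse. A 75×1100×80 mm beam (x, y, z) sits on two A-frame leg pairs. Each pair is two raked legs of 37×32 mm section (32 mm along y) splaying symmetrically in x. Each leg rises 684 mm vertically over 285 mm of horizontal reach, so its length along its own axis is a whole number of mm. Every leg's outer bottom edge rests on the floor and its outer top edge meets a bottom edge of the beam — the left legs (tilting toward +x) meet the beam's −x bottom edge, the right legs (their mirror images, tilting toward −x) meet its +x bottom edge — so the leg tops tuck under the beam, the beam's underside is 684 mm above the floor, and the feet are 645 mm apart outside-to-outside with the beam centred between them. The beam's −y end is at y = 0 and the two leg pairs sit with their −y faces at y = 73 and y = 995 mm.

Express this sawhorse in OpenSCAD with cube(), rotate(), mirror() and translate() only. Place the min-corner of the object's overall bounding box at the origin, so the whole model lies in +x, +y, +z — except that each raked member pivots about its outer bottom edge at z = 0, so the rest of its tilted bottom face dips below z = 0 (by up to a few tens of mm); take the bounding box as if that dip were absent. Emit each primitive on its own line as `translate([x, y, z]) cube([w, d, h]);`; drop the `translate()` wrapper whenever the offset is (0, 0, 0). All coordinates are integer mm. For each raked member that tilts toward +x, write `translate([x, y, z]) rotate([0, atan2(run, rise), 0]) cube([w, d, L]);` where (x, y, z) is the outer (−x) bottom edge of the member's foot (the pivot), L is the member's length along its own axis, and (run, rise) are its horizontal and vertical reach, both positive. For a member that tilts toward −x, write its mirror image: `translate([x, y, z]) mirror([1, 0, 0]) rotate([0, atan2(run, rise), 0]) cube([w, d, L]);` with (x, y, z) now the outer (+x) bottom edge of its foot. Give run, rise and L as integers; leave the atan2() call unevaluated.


translate([285, 0, 684]) cube([75, 1100, 80]);
translate([0, 73, 0]) rotate([0, atan2(285, 684), 0]) cube([37, 32, 741]);
translate([645, 73, 0]) mirror([1, 0, 0]) rotate([0, atan2(285, 684), 0]) cube([37, 32, 741]);
translate([0, 995, 0]) rotate([0, atan2(285, 684), 0]) cube([37, 32, 741]);
translate([645, 995, 0]) mirror([1, 0, 0]) rotate([0, atan2(285, 684), 0]) cube([37, 32, 741]);


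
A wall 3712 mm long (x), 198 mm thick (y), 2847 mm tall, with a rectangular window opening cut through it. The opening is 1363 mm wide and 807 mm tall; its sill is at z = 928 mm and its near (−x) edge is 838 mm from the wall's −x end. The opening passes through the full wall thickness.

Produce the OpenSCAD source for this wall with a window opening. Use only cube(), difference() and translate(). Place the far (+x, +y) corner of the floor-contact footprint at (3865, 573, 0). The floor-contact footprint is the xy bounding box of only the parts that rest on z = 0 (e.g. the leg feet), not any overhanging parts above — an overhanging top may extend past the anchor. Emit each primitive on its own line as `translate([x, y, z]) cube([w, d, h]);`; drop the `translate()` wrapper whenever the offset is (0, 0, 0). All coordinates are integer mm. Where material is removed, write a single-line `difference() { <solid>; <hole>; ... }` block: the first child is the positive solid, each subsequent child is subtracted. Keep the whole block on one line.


difference() { translate([153, 375, 0]) cube([3712, 198, 2847]); translate([991, 375, 928]) cube([1363, 198, 807]); }


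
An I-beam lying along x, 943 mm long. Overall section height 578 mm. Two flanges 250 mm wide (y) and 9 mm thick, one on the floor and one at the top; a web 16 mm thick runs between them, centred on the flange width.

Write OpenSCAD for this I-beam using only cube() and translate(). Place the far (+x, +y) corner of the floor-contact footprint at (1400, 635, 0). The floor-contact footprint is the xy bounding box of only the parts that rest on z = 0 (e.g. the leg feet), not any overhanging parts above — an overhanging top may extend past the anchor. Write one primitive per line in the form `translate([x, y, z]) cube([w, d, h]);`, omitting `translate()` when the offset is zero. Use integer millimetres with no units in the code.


translate([457, 385, 0]) cube([943, 250, 9]);
translate([457, 502, 9]) cube([943, 16, 560]);
translate([457, 385, 569]) cube([943, 250, 9]);


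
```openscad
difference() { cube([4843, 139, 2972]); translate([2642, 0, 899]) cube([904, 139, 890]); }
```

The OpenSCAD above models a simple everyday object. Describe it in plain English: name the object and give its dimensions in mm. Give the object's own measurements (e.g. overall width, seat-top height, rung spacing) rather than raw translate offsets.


A wall 4843 mm long (x), 139 mm thick (y), 2972 mm tall, with a rectangular window opening cut through it. The opening is 904 mm wide and 890 mm tall; its sill is at z = 899 mm and its near (−x) edge is 2642 mm from the wall's −x end. The opening passes through the full wall thickness.


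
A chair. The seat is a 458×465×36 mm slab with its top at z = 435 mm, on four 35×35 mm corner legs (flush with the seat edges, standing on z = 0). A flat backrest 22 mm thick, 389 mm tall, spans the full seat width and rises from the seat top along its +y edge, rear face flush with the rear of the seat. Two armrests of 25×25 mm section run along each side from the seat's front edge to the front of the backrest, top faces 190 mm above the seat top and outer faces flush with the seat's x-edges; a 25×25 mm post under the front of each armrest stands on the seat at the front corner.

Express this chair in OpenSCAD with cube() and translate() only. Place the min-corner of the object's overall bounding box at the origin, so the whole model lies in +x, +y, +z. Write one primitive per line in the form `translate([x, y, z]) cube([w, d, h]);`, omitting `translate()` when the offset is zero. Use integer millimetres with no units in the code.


// leg_h = 435 - 36 = 399
// arm post h = 190 - 25 = 165
translate([0, 0, 399]) cube([458, 465, 36]);
cube([35, 35, 399]);
translate([423, 0, 0]) cube([35, 35, 399]);
translate([0, 430, 0]) cube([35, 35, 399]);
translate([423, 430, 0]) cube([35, 35, 399]);
translate([0, 443, 435]) cube([458, 22, 389]);
translate([0, 0, 600]) cube([25, 443, 25]);
translate([433, 0, 600]) cube([25, 443, 25]);
translate([0, 0, 435]) cube([25, 25, 165]);
translate([433, 0, 435]) cube([25, 25, 165]);


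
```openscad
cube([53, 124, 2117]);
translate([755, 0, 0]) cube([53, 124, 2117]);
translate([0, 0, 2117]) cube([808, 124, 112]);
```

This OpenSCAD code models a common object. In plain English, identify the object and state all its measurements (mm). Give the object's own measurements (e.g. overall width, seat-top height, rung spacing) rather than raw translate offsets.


A door frame. The clear opening is 702 mm wide and 2117 mm high. Two 53 mm wide jambs, 124 mm deep, stand either side of the opening from the floor to the top of the opening. A 112 mm thick head sits across the top of both jambs, spanning the full outside width of the frame.


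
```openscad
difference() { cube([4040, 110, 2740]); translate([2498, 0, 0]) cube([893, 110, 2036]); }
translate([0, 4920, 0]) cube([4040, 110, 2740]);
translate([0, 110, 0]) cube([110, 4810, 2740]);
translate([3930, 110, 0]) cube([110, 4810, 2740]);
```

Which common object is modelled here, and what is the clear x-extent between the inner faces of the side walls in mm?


A single room. The interior width is 3820 mm.

Four walls enclosing a rectangle with a door in the front wall — a room. Outside width 4040 minus two 110 mm walls gives 3820 mm.


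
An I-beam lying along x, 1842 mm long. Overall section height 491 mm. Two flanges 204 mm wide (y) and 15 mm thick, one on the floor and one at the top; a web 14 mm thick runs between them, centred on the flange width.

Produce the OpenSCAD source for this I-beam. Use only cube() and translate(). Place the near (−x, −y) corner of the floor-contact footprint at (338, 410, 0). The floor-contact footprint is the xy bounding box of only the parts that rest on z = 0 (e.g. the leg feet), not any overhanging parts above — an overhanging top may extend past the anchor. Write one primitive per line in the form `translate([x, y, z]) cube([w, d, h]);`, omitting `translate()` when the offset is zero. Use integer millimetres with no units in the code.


translate([338, 410, 0]) cube([1842, 204, 15]);
translate([338, 505, 15]) cube([1842, 14, 461]);
translate([338, 410, 476]) cube([1842, 204, 15]);


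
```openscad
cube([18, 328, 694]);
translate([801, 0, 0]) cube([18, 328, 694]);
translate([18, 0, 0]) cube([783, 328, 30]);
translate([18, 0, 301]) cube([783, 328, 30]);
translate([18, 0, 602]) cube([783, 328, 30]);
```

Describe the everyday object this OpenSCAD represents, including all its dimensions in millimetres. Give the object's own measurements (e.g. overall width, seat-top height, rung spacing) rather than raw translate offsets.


An open bookshelf. Two side panels, each 18 mm thick, 328 mm deep and 694 mm tall, stand 819 mm apart (outside-to-outside). Between them sit 3 shelves, each 30 mm thick and 328 mm deep, spanning the full gap between the sides. The bottom shelf rests on the floor (its underside at z = 0) and the clear gap between one shelf's top and the next shelf's underside is 271 mm.


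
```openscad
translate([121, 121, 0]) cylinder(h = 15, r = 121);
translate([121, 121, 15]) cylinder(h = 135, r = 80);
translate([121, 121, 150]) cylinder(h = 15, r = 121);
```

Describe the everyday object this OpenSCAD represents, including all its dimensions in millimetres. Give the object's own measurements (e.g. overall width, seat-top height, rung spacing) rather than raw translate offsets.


A spool: two coaxial disc flanges of radius 121 mm and thickness 15 mm, joined by a core cylinder of radius 80 mm and height 135 mm. The lower flange rests on z = 0 and the three cylinders share a vertical axis.


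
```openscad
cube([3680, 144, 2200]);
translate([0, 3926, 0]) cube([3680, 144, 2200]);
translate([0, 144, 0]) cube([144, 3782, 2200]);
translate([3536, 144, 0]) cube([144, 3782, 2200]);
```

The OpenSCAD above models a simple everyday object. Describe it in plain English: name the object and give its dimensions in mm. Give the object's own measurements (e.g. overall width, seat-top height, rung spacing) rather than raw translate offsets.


The wall frame of a small rectangular building: four walls, each 2200 mm tall and 144 mm thick, enclosing a footprint 3680 mm (x) by 4070 mm (y) outside-to-outside, with no floor or roof. The front and back walls (the −y and +y sides) span the full width; the two side walls fit between them.


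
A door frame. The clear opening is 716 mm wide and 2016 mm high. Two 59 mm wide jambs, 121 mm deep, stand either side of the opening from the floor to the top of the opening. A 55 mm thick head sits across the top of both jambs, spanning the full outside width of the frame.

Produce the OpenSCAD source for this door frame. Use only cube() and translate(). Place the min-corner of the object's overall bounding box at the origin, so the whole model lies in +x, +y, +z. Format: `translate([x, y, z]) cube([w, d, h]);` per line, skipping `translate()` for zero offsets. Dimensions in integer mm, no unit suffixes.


cube([59, 121, 2016]);
translate([775, 0, 0]) cube([59, 121, 2016]);
translate([0, 0, 2016]) cube([834, 121, 55]);


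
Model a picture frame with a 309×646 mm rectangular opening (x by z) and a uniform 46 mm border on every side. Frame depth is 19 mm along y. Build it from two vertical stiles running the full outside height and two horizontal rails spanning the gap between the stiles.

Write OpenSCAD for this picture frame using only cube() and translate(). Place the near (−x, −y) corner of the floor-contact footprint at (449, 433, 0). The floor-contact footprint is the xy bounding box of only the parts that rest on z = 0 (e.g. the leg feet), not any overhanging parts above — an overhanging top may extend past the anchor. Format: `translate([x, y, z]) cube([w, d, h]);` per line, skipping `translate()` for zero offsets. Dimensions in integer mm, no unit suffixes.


translate([449, 433, 0]) cube([46, 19, 738]);
translate([804, 433, 0]) cube([46, 19, 738]);
translate([495, 433, 0]) cube([309, 19, 46]);
translate([495, 433, 692]) cube([309, 19, 46]);


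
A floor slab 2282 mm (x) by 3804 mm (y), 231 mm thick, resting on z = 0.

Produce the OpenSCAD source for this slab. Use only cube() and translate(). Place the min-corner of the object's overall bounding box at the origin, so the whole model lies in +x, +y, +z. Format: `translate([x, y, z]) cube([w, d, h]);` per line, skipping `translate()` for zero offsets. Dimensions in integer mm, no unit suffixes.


cube([2282, 3804, 231]);


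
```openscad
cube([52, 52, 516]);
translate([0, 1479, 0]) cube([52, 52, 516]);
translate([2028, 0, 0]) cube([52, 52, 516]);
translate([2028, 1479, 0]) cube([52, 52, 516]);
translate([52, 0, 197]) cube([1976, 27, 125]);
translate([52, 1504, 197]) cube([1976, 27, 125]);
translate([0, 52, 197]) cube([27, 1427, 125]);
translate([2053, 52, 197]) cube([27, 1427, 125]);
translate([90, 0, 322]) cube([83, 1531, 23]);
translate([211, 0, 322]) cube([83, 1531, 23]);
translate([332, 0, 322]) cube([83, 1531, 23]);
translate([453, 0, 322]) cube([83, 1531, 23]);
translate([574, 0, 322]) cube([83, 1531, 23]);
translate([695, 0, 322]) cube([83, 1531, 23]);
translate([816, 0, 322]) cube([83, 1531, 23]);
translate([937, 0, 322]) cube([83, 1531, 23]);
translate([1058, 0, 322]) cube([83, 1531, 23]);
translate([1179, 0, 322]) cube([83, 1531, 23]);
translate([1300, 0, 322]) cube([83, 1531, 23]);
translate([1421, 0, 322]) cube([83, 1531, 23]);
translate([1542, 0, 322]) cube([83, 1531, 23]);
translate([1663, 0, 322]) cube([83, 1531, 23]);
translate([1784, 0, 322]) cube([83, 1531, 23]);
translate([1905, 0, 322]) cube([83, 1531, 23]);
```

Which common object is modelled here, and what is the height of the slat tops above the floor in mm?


A bed frame. The slat-top height is 345 mm.

Four posts, four rails, and a row of slats — a bed frame. Slats sit on the rails at z = 197 + 125 = 322; with slat thickness 23, the top is 345 mm.


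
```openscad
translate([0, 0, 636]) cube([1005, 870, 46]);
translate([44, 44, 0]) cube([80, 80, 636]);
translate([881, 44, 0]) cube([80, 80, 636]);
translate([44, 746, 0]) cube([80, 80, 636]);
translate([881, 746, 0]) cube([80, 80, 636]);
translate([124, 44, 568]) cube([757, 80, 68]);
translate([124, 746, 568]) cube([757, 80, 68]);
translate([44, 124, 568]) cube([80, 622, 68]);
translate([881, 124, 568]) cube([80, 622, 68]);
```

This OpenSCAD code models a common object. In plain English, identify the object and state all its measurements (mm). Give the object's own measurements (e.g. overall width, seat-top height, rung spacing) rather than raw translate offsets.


A table: top 1005 mm (x) × 870 mm (y), 46 mm thick, upper face at z = 682 mm, on four 80×80 mm square legs, each inset 44 mm from the nearest pair of top edges from z = 0 to the bottom of the top. Four apron rails, 80 mm thick and 68 mm tall, run between adjacent legs with their top edges flush with the underside of the top and their outer faces flush with the legs' outer faces.


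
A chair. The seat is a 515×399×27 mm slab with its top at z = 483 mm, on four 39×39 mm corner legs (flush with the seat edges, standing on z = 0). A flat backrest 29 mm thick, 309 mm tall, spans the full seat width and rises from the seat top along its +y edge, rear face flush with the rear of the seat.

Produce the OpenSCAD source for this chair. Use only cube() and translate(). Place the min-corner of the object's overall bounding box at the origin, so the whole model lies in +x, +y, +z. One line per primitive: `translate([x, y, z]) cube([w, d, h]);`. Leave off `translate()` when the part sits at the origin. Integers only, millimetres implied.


translate([0, 0, 456]) cube([515, 399, 27]);
cube([39, 39, 456]);
translate([476, 0, 0]) cube([39, 39, 456]);
translate([0, 360, 0]) cube([39, 39, 456]);
translate([476, 360, 0]) cube([39, 39, 456]);
translate([0, 370, 483]) cube([515, 29, 309]);


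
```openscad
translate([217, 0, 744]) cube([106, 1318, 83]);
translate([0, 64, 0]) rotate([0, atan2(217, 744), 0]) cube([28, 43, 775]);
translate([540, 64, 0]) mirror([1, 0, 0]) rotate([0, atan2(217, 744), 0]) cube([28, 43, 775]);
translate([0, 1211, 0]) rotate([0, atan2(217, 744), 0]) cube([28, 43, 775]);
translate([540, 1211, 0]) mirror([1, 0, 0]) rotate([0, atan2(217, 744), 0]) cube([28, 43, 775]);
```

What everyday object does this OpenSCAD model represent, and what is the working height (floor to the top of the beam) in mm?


A sawhorse. The overall height is 827 mm.

A beam across two mirrored pairs of raked legs — a sawhorse. The beam's underside is at z = 744 (matching the legs' vertical rise in atan2(217, 744)) and the beam is 83 mm tall, so its top is at 744 + 83 = 827 mm. The raked legs top out at the beam's underside, so that is the highest point.


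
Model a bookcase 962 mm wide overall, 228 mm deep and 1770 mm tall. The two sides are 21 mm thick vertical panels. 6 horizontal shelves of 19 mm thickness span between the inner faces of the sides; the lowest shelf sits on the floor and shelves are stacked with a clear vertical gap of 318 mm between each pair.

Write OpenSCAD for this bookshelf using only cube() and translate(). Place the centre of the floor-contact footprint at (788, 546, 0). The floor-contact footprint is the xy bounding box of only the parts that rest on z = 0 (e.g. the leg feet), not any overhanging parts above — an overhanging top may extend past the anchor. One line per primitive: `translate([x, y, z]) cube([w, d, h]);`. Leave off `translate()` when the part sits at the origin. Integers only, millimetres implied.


translate([307, 432, 0]) cube([21, 228, 1770]);
translate([1248, 432, 0]) cube([21, 228, 1770]);
translate([328, 432, 0]) cube([920, 228, 19]);
translate([328, 432, 337]) cube([920, 228, 19]);
translate([328, 432, 674]) cube([920, 228, 19]);
translate([328, 432, 1011]) cube([920, 228, 19]);
translate([328, 432, 1348]) cube([920, 228, 19]);
translate([328, 432, 1685]) cube([920, 228, 19]);


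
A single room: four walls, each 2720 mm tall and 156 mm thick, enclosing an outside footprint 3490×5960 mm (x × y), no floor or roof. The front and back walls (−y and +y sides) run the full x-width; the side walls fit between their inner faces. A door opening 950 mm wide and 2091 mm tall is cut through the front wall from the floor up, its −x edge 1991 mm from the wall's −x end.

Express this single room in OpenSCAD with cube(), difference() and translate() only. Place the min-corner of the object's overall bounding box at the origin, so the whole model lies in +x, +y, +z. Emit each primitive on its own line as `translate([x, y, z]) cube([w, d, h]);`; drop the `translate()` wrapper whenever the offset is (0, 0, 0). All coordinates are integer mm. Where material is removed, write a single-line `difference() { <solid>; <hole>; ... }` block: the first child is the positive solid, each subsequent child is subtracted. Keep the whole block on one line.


difference() { cube([3490, 156, 2720]); translate([1991, 0, 0]) cube([950, 156, 2091]); }
translate([0, 5804, 0]) cube([3490, 156, 2720]);
translate([0, 156, 0]) cube([156, 5648, 2720]);
translate([3334, 156, 0]) cube([156, 5648, 2720]);


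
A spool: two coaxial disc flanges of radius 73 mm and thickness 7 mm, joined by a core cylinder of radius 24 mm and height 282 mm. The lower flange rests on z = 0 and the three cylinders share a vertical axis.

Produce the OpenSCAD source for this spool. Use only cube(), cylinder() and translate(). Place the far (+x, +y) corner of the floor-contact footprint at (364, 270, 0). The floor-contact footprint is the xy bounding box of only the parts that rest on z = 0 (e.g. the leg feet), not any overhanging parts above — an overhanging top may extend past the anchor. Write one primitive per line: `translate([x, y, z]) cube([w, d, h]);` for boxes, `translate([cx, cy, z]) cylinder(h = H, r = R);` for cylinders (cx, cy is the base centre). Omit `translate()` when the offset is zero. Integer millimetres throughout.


translate([291, 197, 0]) cylinder(h = 7, r = 73);
translate([291, 197, 7]) cylinder(h = 282, r = 24);
translate([291, 197, 289]) cylinder(h = 7, r = 73);


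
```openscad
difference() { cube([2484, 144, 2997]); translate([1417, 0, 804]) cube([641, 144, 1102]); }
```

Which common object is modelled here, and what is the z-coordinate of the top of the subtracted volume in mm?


A wall with a window opening. The window head height is 1906 mm.

A wall with a rectangular opening subtracted — a window. Sill at z = 804, opening 1102 mm tall, so the head is at 804 + 1102 = 1906 mm.


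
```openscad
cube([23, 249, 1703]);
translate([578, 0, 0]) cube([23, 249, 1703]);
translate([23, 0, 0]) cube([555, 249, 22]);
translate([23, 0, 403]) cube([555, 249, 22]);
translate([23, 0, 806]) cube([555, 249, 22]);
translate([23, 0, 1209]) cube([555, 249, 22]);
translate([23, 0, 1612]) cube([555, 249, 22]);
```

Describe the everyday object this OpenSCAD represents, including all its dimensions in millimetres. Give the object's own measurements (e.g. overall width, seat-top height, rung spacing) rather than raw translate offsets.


An open bookshelf. Two side panels, each 23 mm thick, 249 mm deep and 1703 mm tall, stand 601 mm apart (outside-to-outside). Between them sit 5 shelves, each 22 mm thick and 249 mm deep, spanning the full gap between the sides. The bottom shelf rests on the floor (its underside at z = 0) and the clear gap between one shelf's top and the next shelf's underside is 381 mm.
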